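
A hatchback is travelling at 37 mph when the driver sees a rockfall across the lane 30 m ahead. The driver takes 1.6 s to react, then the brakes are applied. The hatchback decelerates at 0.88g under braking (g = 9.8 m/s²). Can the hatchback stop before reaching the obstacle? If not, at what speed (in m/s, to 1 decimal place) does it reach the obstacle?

37 mph × 0.44704 = 16.5405 m/s.
a = 0.88 × 9.8 = 8.624 m/s².
Reaction distance = 16.5405 × 1.6 = 26.465 m.
Braking distance needed to stop: v²/(2a) = 273.588 / 17.248 = 15.862 m, so total needed = 26.465 + 15.862 = 42.327 m > 30 m — it cannot stop.
Distance remaining when braking begins: 30 − 26.465 = 3.535 m.
v² = v₀² − 2a·d = 273.588 − 2 × 8.624 × 3.535 = 212.616 m²/s².
v = √212.616 = 14.581 m/s.

No — it strikes the obstacle at 14.6 m/s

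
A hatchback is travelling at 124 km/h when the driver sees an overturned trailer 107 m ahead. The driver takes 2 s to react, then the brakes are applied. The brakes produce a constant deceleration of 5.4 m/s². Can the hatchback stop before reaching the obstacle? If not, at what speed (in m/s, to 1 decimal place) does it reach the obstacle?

No — it strikes the obstacle at 27.8 m/s

124 km/h ÷ 3.6 = 34.4444 m/s.
Reaction distance = 34.4444 × 2 = 68.889 m.
Braking distance needed to stop: v²/(2a) = 1186.417 / 10.800 = 109.853 m, so total needed = 68.889 + 109.853 = 178.742 m > 107 m — it cannot stop.
Distance remaining when braking begins: 107 − 68.889 = 38.111 m.
v² = v₀² − 2a·d = 1186.417 − 2 × 5.400 × 38.111 = 774.818 m²/s².
v = √774.818 = 27.836 m/s.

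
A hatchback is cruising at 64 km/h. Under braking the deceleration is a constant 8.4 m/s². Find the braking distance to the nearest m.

Braking distance ≈ 19 m

64 km/h ÷ 3.6 = 17.7778 m/s.
Braking distance = v²/(2a) = 17.7778² / (2 × 8.400) = 316.050 / 16.800 = 18.812 m.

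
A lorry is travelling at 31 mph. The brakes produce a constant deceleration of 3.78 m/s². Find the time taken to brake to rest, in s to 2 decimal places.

Braking time ≈ 3.67 s

31 mph × 0.44704 = 13.8582 m/s.
Braking time = v/a = 13.8582 / 3.780 = 3.666 s.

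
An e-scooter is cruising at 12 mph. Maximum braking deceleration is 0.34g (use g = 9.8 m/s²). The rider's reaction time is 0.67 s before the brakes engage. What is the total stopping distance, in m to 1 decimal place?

Total stopping distance ≈ 7.9 m

12 mph × 0.44704 = 5.3645 m/s.
a = 0.34 × 9.8 = 3.332 m/s².
Reaction distance = v·t_r = 5.3645 × 0.67 = 3.594 m.
Braking distance = v²/(2a) = 5.3645² / (2 × 3.332) = 28.778 / 6.664 = 4.318 m.
Total = 3.594 + 4.318 = 7.912 m.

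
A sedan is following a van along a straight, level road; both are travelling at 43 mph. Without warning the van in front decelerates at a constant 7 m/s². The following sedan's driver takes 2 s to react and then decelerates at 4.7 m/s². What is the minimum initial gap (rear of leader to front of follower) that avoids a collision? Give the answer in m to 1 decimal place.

Minimum gap ≈ 51.4 m

43 mph × 0.44704 = 19.2227 m/s.
Leader travels v²/(2a_L) = 369.512 / 14.000 = 26.394 m before stopping.
Follower covers v·t_r = 19.2227 × 2 = 38.445 m while reacting, then v²/(2a_F) = 369.512 / 9.400 = 39.310 m while braking, for a total of 38.445 + 39.310 = 77.755 m.
Since a_F ≤ a_L and the follower starts braking later, the follower is never slower than the leader, so the closest approach is when both have stopped.
Minimum gap = 77.755 − 26.394 = 51.361 m.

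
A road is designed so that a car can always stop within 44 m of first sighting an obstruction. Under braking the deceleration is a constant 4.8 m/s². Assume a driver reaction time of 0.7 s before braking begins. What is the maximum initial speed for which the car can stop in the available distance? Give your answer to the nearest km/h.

Maximum speed ≈ 63 km/h

Stopping distance: v·t_r + v²/(2a) = 44 with t_r = 0.7 s and a = 4.800 m/s².
So v² + 6.720 v − 422.40 = 0.
Positive root: v = −a·t_r + √((a·t_r)² + 2a·d) = −3.360 + √(11.290 + 422.40) = 17.4652 m/s.
17.4652 m/s × 3.6 = 62.875 km/h.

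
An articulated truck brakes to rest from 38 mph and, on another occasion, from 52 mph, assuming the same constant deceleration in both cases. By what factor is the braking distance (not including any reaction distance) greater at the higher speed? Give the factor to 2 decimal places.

Factor ≈ 1.87

Braking distance d = v²/(2a), so with a fixed, d ∝ v².
Factor = (52/38)² = 1.3684² = 1.8725.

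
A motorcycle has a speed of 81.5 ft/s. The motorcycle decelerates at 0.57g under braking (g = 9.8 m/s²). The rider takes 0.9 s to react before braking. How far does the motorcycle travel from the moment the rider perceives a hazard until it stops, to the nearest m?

Total stopping distance ≈ 78 m

81.5 ft/s × 0.3048 = 24.8412 m/s.
a = 0.57 × 9.8 = 5.586 m/s².
Reaction distance = v·t_r = 24.8412 × 0.9 = 22.357 m.
Braking distance = v²/(2a) = 24.8412² / (2 × 5.586) = 617.085 / 11.172 = 55.235 m.
Total = 22.357 + 55.235 = 77.592 m.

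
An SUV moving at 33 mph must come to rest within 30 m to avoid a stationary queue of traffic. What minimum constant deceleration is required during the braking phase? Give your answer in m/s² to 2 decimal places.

33 mph × 0.44704 = 14.7523 m/s.
v² = 2a·d ⇒ a = v²/(2d) = 14.7523² / (2 × 30.000) = 217.630 / 60.000 = 3.6272 m/s².

Required deceleration ≈ 3.63 m/s²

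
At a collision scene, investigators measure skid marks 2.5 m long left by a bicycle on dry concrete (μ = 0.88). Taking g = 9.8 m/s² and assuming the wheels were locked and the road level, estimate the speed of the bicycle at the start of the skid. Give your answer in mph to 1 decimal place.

Initial speed ≈ 14.7 mph

Deceleration a = μg = 0.88 × 9.8 = 8.624 m/s².
v = √(2a·d) = √(2 × 8.624 × 2.5) = √43.120 = 6.5666 m/s.
= 6.5666 ÷ 0.44704 = 14.689 mph.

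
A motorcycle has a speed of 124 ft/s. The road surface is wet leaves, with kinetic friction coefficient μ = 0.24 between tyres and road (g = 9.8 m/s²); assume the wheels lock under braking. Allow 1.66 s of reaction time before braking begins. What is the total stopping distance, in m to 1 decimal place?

Total stopping distance ≈ 366.4 m

124 ft/s × 0.3048 = 37.7952 m/s.
a = μg = 0.24 × 9.8 = 2.352 m/s².
Reaction distance = v·t_r = 37.7952 × 1.66 = 62.740 m.
Braking distance = v²/(2a) = 37.7952² / (2 × 2.352) = 1428.477 / 4.704 = 303.673 m.
Total = 62.740 + 303.673 = 366.413 m.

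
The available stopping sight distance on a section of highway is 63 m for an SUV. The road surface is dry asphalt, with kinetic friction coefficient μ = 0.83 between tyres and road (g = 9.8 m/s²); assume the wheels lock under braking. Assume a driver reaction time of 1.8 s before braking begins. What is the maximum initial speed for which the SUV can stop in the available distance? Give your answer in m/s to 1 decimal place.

Maximum speed ≈ 20.6 m/s

a = μg = 0.83 × 9.8 = 8.134 m/s².
Stopping distance: v·t_r + v²/(2a) = 63 with t_r = 1.8 s and a = 8.134 m/s².
So v² + 29.282 v − 1024.88 = 0.
Positive root: v = −a·t_r + √((a·t_r)² + 2a·d) = −14.641 + √(214.359 + 1024.88) = 20.5618 m/s.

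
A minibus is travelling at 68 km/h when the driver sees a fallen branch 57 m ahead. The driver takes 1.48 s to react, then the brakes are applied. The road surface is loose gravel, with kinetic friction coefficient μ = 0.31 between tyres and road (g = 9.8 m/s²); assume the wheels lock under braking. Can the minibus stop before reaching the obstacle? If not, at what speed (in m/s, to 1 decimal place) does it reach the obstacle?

68 km/h ÷ 3.6 = 18.8889 m/s.
a = μg = 0.31 × 9.8 = 3.038 m/s².
Reaction distance = 18.8889 × 1.48 = 27.956 m.
Braking distance needed to stop: v²/(2a) = 356.791 / 6.076 = 58.721 m, so total needed = 27.956 + 58.721 = 86.677 m > 57 m — it cannot stop.
Distance remaining when braking begins: 57 − 27.956 = 29.044 m.
v² = v₀² − 2a·d = 356.791 − 2 × 3.038 × 29.044 = 180.320 m²/s².
v = √180.320 = 13.428 m/s.

No — it strikes the obstacle at 13.4 m/s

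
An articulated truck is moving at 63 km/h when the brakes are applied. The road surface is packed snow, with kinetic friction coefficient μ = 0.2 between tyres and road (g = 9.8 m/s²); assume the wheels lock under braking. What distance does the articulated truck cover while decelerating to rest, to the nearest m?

63 km/h ÷ 3.6 = 17.5000 m/s.
a = μg = 0.2 × 9.8 = 1.960 m/s².
Braking distance = v²/(2a) = 17.5000² / (2 × 1.960) = 306.250 / 3.920 = 78.125 m.

Braking distance ≈ 78 m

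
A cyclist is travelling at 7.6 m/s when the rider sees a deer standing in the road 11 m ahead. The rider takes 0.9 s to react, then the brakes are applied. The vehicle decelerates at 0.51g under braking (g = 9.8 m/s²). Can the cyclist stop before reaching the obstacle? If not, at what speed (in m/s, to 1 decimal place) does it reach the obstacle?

No — it strikes the obstacle at 4.0 m/s

a = 0.51 × 9.8 = 4.998 m/s².
Reaction distance = 7.6000 × 0.9 = 6.840 m.
Braking distance needed to stop: v²/(2a) = 57.760 / 9.996 = 5.778 m, so total needed = 6.840 + 5.778 = 12.618 m > 11 m — it cannot stop.
Distance remaining when braking begins: 11 − 6.840 = 4.160 m.
v² = v₀² − 2a·d = 57.760 − 2 × 4.998 × 4.160 = 16.177 m²/s².
v = √16.177 = 4.022 m/s.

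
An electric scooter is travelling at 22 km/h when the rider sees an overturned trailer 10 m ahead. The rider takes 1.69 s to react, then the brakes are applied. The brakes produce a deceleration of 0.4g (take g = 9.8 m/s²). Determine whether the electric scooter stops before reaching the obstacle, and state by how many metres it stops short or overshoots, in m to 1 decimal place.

22 km/h ÷ 3.6 = 6.1111 m/s.
a = 0.4 × 9.8 = 3.920 m/s².
Reaction distance = 6.1111 × 1.69 = 10.328 m.
Braking distance = v²/(2a) = 37.346 / 7.840 = 4.764 m.
Total stopping distance = 10.328 + 4.764 = 15.092 m, vs 10 m available — it cannot stop in time and overshoots by 15.092 − 10 = 5.092 m.

No — it overshoots by 5.1 m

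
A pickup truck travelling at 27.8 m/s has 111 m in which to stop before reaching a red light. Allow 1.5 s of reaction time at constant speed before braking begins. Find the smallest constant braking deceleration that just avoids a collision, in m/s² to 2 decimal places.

Distance covered during reaction = 27.8000 × 1.5 = 41.700 m.
Distance available for braking: 111 − 41.700 = 69.300 m.
v² = 2a·d ⇒ a = v²/(2d) = 27.8000² / (2 × 69.300) = 772.840 / 138.600 = 5.5760 m/s².

Required deceleration ≈ 5.58 m/s²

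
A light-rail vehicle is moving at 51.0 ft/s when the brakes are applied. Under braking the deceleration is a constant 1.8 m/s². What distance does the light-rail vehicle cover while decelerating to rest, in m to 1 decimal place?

51 ft/s × 0.3048 = 15.5448 m/s.
Braking distance = v²/(2a) = 15.5448² / (2 × 1.800) = 241.641 / 3.600 = 67.123 m.

Braking distance ≈ 67.1 m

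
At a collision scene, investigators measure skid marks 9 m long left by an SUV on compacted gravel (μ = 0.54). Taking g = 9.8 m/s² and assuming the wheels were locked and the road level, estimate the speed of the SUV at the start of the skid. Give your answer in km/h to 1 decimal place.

Deceleration a = μg = 0.54 × 9.8 = 5.292 m/s².
v = √(2a·d) = √(2 × 5.292 × 9) = √95.256 = 9.7599 m/s.
= 9.7599 × 3.6 = 35.136 km/h.

Initial speed ≈ 35.1 km/h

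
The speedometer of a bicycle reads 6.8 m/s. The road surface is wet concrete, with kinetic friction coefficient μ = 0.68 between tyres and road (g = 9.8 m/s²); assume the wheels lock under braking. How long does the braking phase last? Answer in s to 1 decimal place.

Braking time ≈ 1.0 s

a = μg = 0.68 × 9.8 = 6.664 m/s².
Braking time = v/a = 6.8000 / 6.664 = 1.020 s.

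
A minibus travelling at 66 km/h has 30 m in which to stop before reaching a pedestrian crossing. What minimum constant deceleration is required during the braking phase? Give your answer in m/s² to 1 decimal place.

Required deceleration ≈ 5.6 m/s²

66 km/h ÷ 3.6 = 18.3333 m/s.
v² = 2a·d ⇒ a = v²/(2d) = 18.3333² / (2 × 30.000) = 336.110 / 60.000 = 5.6018 m/s².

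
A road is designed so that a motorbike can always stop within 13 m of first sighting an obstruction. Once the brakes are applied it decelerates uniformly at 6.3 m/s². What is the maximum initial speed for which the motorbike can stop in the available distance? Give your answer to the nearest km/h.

v²/(2a) = d ⇒ v = √(2 × 6.300 × 13) = √163.80 = 12.7984 m/s.
12.7984 m/s × 3.6 = 46.074 km/h.

Maximum speed ≈ 46 km/h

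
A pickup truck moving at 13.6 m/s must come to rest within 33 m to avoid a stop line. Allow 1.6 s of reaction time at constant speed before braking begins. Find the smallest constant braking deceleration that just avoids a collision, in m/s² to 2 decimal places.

Distance covered during reaction = 13.6000 × 1.6 = 21.760 m.
Distance available for braking: 33 − 21.760 = 11.240 m.
v² = 2a·d ⇒ a = v²/(2d) = 13.6000² / (2 × 11.240) = 184.960 / 22.480 = 8.2278 m/s².

Required deceleration ≈ 8.23 m/s²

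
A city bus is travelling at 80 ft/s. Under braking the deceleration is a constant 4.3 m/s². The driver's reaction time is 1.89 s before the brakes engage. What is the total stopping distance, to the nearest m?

Total stopping distance ≈ 115 m

80 ft/s × 0.3048 = 24.3840 m/s.
Reaction distance = v·t_r = 24.3840 × 1.89 = 46.086 m.
Braking distance = v²/(2a) = 24.3840² / (2 × 4.300) = 594.579 / 8.600 = 69.137 m.
Total = 46.086 + 69.137 = 115.223 m.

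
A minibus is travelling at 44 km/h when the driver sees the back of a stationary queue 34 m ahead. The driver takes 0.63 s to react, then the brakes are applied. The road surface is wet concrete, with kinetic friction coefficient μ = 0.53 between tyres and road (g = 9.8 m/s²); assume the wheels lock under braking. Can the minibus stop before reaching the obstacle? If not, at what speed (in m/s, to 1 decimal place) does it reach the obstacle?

Yes — it stops about 11.9 m short of the obstacle, so it never reaches it

44 km/h ÷ 3.6 = 12.2222 m/s.
a = μg = 0.53 × 9.8 = 5.194 m/s².
Reaction distance = 12.2222 × 0.63 = 7.700 m.
Braking distance = v²/(2a) = 149.382 / 10.388 = 14.380 m.
Total stopping distance = 7.700 + 14.380 = 22.080 m, vs 34 m available — it stops with 34 − 22.080 = 11.920 m to spare.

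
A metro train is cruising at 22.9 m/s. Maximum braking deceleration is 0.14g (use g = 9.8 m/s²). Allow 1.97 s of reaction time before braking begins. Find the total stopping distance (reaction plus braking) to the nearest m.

Total stopping distance ≈ 236 m

a = 0.14 × 9.8 = 1.372 m/s².
Reaction distance = v·t_r = 22.9000 × 1.97 = 45.113 m.
Braking distance = v²/(2a) = 22.9000² / (2 × 1.372) = 524.410 / 2.744 = 191.112 m.
Total = 45.113 + 191.112 = 236.225 m.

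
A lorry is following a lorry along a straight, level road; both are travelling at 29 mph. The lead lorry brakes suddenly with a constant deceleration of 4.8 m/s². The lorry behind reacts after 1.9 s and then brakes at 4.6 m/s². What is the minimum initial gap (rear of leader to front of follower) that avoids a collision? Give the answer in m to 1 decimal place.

Minimum gap ≈ 25.4 m

29 mph × 0.44704 = 12.9642 m/s.
Leader travels v²/(2a_L) = 168.070 / 9.600 = 17.507 m before stopping.
Follower covers v·t_r = 12.9642 × 1.9 = 24.632 m while reacting, then v²/(2a_F) = 168.070 / 9.200 = 18.268 m while braking, for a total of 24.632 + 18.268 = 42.900 m.
Since a_F ≤ a_L and the follower starts braking later, the follower is never slower than the leader, so the closest approach is when both have stopped.
Minimum gap = 42.900 − 17.507 = 25.393 m.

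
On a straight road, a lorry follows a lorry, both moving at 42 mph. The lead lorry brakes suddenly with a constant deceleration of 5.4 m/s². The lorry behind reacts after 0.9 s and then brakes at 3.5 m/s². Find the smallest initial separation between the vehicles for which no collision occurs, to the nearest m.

42 mph × 0.44704 = 18.7757 m/s.
Leader travels v²/(2a_L) = 352.527 / 10.800 = 32.641 m before stopping.
Follower covers v·t_r = 18.7757 × 0.9 = 16.898 m while reacting, then v²/(2a_F) = 352.527 / 7.000 = 50.361 m while braking, for a total of 16.898 + 50.361 = 67.259 m.
Since a_F ≤ a_L and the follower starts braking later, the follower is never slower than the leader, so the closest approach is when both have stopped.
Minimum gap = 67.259 − 32.641 = 34.618 m.

Minimum gap ≈ 35 m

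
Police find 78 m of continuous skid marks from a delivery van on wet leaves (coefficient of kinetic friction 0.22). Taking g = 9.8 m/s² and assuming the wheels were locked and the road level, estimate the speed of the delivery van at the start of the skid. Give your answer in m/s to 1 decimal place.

Initial speed ≈ 18.3 m/s

Deceleration a = μg = 0.22 × 9.8 = 2.156 m/s².
v = √(2a·d) = √(2 × 2.156 × 78) = √336.336 = 18.3395 m/s.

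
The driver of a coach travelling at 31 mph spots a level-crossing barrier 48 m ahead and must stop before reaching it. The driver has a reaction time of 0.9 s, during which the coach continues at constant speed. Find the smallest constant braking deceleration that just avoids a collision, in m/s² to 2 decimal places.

31 mph × 0.44704 = 13.8582 m/s.
Distance covered during reaction = 13.8582 × 0.9 = 12.472 m.
Distance available for braking: 48 − 12.472 = 35.528 m.
v² = 2a·d ⇒ a = v²/(2d) = 13.8582² / (2 × 35.528) = 192.050 / 71.056 = 2.7028 m/s².

Required deceleration ≈ 2.70 m/s²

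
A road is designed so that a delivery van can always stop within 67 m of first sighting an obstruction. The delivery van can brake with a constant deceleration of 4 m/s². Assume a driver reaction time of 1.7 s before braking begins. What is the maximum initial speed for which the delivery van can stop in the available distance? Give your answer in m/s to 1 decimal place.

Maximum speed ≈ 17.3 m/s

Stopping distance: v·t_r + v²/(2a) = 67 with t_r = 1.7 s and a = 4.000 m/s².
So v² + 13.600 v − 536.00 = 0.
Positive root: v = −a·t_r + √((a·t_r)² + 2a·d) = −6.800 + √(46.240 + 536.00) = 17.3296 m/s.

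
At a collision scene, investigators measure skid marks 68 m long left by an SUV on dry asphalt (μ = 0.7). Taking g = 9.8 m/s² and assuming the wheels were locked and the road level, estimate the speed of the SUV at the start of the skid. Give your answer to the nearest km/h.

Initial speed ≈ 110 km/h

Deceleration a = μg = 0.7 × 9.8 = 6.860 m/s².
v = √(2a·d) = √(2 × 6.860 × 68) = √932.960 = 30.5444 m/s.
= 30.5444 × 3.6 = 109.960 km/h.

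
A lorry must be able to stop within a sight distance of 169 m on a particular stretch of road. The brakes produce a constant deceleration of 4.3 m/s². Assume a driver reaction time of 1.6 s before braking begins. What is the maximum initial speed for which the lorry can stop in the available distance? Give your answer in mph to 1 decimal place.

Stopping distance: v·t_r + v²/(2a) = 169 with t_r = 1.6 s and a = 4.300 m/s².
So v² + 13.760 v − 1453.40 = 0.
Positive root: v = −a·t_r + √((a·t_r)² + 2a·d) = −6.880 + √(47.334 + 1453.40) = 31.8593 m/s.
31.8593 m/s ÷ 0.44704 = 71.267 mph.

Maximum speed ≈ 71.3 mph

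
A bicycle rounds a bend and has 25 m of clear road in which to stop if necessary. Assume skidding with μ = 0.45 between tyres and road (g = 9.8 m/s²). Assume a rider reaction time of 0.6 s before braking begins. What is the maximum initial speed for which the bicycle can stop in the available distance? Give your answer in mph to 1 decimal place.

Maximum speed ≈ 27.8 mph

a = μg = 0.45 × 9.8 = 4.410 m/s².
Stopping distance: v·t_r + v²/(2a) = 25 with t_r = 0.6 s and a = 4.410 m/s².
So v² + 5.292 v − 220.50 = 0.
Positive root: v = −a·t_r + √((a·t_r)² + 2a·d) = −2.646 + √(7.001 + 220.50) = 12.4371 m/s.
12.4371 m/s ÷ 0.44704 = 27.821 mph.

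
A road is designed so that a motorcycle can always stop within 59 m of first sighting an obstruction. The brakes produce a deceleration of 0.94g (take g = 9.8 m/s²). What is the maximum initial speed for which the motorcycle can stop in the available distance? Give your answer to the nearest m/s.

a = 0.94 × 9.8 = 9.212 m/s².
v²/(2a) = d ⇒ v = √(2 × 9.212 × 59) = √1087.02 = 32.9700 m/s.

Maximum speed ≈ 33 m/s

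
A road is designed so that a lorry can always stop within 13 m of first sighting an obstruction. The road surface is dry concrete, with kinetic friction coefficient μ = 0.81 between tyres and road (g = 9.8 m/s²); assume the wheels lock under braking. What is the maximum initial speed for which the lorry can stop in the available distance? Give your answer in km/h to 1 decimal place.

a = μg = 0.81 × 9.8 = 7.938 m/s².
v²/(2a) = d ⇒ v = √(2 × 7.938 × 13) = √206.39 = 14.3663 m/s.
14.3663 m/s × 3.6 = 51.719 km/h.

Maximum speed ≈ 51.7 km/h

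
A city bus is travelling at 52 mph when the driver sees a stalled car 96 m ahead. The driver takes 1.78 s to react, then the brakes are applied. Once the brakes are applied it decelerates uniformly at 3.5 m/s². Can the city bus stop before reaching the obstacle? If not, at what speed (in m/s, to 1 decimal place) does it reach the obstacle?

No — it strikes the obstacle at 12.6 m/s

52 mph × 0.44704 = 23.2461 m/s.
Reaction distance = 23.2461 × 1.78 = 41.378 m.
Braking distance needed to stop: v²/(2a) = 540.381 / 7.000 = 77.197 m, so total needed = 41.378 + 77.197 = 118.575 m > 96 m — it cannot stop.
Distance remaining when braking begins: 96 − 41.378 = 54.622 m.
v² = v₀² − 2a·d = 540.381 − 2 × 3.500 × 54.622 = 158.027 m²/s².
v = √158.027 = 12.571 m/s.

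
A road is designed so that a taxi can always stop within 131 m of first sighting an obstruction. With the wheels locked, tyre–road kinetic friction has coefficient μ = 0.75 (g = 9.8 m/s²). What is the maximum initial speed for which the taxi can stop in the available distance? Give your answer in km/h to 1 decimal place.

Maximum speed ≈ 158.0 km/h

a = μg = 0.75 × 9.8 = 7.350 m/s².
v²/(2a) = d ⇒ v = √(2 × 7.350 × 131) = √1925.70 = 43.8828 m/s.
43.8828 m/s × 3.6 = 157.978 km/h.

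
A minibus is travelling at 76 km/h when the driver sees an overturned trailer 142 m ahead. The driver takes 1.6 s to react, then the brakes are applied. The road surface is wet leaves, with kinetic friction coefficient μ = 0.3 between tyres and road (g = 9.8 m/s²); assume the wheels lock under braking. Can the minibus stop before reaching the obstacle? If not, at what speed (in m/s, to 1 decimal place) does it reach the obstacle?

Yes — it stops about 32.4 m short of the obstacle, so it never reaches it

76 km/h ÷ 3.6 = 21.1111 m/s.
a = μg = 0.3 × 9.8 = 2.940 m/s².
Reaction distance = 21.1111 × 1.6 = 33.778 m.
Braking distance = v²/(2a) = 445.679 / 5.880 = 75.796 m.
Total stopping distance = 33.778 + 75.796 = 109.574 m, vs 142 m available — it stops with 142 − 109.574 = 32.426 m to spare.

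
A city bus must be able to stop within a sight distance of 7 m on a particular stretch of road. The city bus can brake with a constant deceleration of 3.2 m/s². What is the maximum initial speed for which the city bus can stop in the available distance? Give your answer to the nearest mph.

Maximum speed ≈ 15 mph

v²/(2a) = d ⇒ v = √(2 × 3.200 × 7) = √44.80 = 6.6933 m/s.
6.6933 m/s ÷ 0.44704 = 14.972 mph.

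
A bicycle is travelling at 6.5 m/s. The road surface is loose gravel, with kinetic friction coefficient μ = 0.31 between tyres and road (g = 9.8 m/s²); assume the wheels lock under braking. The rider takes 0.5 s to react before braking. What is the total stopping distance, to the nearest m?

Total stopping distance ≈ 10 m

a = μg = 0.31 × 9.8 = 3.038 m/s².
Reaction distance = v·t_r = 6.5000 × 0.5 = 3.250 m.
Braking distance = v²/(2a) = 6.5000² / (2 × 3.038) = 42.250 / 6.076 = 6.954 m.
Total = 3.250 + 6.954 = 10.204 m.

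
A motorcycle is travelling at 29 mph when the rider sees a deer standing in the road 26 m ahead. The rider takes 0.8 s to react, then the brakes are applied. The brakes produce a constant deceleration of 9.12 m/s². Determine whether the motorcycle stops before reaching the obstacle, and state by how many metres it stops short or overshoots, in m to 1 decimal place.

Yes — it stops 6.4 m short of the obstacle

29 mph × 0.44704 = 12.9642 m/s.
Reaction distance = 12.9642 × 0.8 = 10.371 m.
Braking distance = v²/(2a) = 168.070 / 18.240 = 9.214 m.
Total stopping distance = 10.371 + 9.214 = 19.585 m, vs 26 m available — it stops with 26 − 19.585 = 6.415 m to spare.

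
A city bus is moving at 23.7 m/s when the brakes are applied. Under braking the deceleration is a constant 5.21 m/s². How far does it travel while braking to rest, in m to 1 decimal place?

Braking distance = v²/(2a) = 23.7000² / (2 × 5.210) = 561.690 / 10.420 = 53.905 m.

Braking distance ≈ 53.9 m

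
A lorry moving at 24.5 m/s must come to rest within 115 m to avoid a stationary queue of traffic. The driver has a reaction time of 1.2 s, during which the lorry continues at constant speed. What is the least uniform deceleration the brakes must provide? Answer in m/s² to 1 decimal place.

Required deceleration ≈ 3.5 m/s²

Distance covered during reaction = 24.5000 × 1.2 = 29.400 m.
Distance available for braking: 115 − 29.400 = 85.600 m.
v² = 2a·d ⇒ a = v²/(2d) = 24.5000² / (2 × 85.600) = 600.250 / 171.200 = 3.5061 m/s².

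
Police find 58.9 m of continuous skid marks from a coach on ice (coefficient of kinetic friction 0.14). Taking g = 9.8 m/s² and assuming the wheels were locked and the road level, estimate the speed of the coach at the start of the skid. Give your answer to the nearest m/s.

Initial speed ≈ 13 m/s

Deceleration a = μg = 0.14 × 9.8 = 1.372 m/s².
v = √(2a·d) = √(2 × 1.372 × 58.9) = √161.622 = 12.7131 m/s.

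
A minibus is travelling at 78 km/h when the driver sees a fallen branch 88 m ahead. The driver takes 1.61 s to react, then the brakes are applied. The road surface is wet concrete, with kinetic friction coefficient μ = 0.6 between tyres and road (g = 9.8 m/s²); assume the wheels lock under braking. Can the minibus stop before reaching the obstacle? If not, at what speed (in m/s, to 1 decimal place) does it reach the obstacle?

78 km/h ÷ 3.6 = 21.6667 m/s.
a = μg = 0.6 × 9.8 = 5.880 m/s².
Reaction distance = 21.6667 × 1.61 = 34.883 m.
Braking distance = v²/(2a) = 469.446 / 11.760 = 39.919 m.
Total stopping distance = 34.883 + 39.919 = 74.802 m, vs 88 m available — it stops with 88 − 74.802 = 13.198 m to spare.

Yes — it stops about 13.2 m short of the obstacle, so it never reaches it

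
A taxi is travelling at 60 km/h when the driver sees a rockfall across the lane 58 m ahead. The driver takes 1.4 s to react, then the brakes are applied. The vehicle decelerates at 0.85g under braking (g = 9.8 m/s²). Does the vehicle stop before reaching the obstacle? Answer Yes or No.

Yes

60 km/h ÷ 3.6 = 16.6667 m/s.
a = 0.85 × 9.8 = 8.330 m/s².
Reaction distance = 16.6667 × 1.4 = 23.333 m.
Braking distance = v²/(2a) = 277.779 / 16.660 = 16.673 m.
Total stopping distance = 23.333 + 16.673 = 40.006 m, vs 58 m available — it stops with 58 − 40.006 = 17.994 m to spare.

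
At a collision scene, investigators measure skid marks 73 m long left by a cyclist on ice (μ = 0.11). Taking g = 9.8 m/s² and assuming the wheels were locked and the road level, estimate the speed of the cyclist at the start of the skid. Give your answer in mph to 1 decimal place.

Initial speed ≈ 28.1 mph

Deceleration a = μg = 0.11 × 9.8 = 1.078 m/s².
v = √(2a·d) = √(2 × 1.078 × 73) = √157.388 = 12.5454 m/s.
= 12.5454 ÷ 0.44704 = 28.063 mph.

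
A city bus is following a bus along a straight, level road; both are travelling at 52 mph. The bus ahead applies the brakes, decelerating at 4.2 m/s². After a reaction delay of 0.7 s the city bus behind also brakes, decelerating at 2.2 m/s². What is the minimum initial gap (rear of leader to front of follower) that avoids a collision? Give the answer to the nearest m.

Minimum gap ≈ 75 m

52 mph × 0.44704 = 23.2461 m/s.
Leader travels v²/(2a_L) = 540.381 / 8.400 = 64.331 m before stopping.
Follower covers v·t_r = 23.2461 × 0.7 = 16.272 m while reacting, then v²/(2a_F) = 540.381 / 4.400 = 122.814 m while braking, for a total of 16.272 + 122.814 = 139.086 m.
Since a_F ≤ a_L and the follower starts braking later, the follower is never slower than the leader, so the closest approach is when both have stopped.
Minimum gap = 139.086 − 64.331 = 74.755 m.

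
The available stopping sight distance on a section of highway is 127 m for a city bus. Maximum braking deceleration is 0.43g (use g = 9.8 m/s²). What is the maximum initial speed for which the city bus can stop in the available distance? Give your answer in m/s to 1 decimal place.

a = 0.43 × 9.8 = 4.214 m/s².
v²/(2a) = d ⇒ v = √(2 × 4.214 × 127) = √1070.36 = 32.7164 m/s.

Maximum speed ≈ 32.7 m/s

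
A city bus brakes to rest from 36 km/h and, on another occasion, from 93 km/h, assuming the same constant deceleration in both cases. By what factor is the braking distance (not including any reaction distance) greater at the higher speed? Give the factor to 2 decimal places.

Braking distance d = v²/(2a), so with a fixed, d ∝ v².
Factor = (93/36)² = 2.5833² = 6.6734.

Factor ≈ 6.67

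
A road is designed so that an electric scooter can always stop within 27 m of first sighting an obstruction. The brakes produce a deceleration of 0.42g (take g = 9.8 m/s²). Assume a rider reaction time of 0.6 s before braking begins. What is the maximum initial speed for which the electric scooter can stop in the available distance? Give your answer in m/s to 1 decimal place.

a = 0.42 × 9.8 = 4.116 m/s².
Stopping distance: v·t_r + v²/(2a) = 27 with t_r = 0.6 s and a = 4.116 m/s².
So v² + 4.939 v − 222.26 = 0.
Positive root: v = −a·t_r + √((a·t_r)² + 2a·d) = −2.470 + √(6.101 + 222.26) = 12.6416 m/s.

Maximum speed ≈ 12.6 m/s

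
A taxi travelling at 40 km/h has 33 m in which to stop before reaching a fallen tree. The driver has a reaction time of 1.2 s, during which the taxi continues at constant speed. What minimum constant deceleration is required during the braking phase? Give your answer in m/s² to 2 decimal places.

Required deceleration ≈ 3.14 m/s²

40 km/h ÷ 3.6 = 11.1111 m/s.
Distance covered during reaction = 11.1111 × 1.2 = 13.333 m.
Distance available for braking: 33 − 13.333 = 19.667 m.
v² = 2a·d ⇒ a = v²/(2d) = 11.1111² / (2 × 19.667) = 123.457 / 39.334 = 3.1387 m/s².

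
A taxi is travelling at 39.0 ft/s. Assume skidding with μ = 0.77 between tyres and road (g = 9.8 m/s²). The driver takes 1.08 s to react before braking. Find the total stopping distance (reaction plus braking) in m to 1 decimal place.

39 ft/s × 0.3048 = 11.8872 m/s.
a = μg = 0.77 × 9.8 = 7.546 m/s².
Reaction distance = v·t_r = 11.8872 × 1.08 = 12.838 m.
Braking distance = v²/(2a) = 11.8872² / (2 × 7.546) = 141.306 / 15.092 = 9.363 m.
Total = 12.838 + 9.363 = 22.201 m.

Total stopping distance ≈ 22.2 m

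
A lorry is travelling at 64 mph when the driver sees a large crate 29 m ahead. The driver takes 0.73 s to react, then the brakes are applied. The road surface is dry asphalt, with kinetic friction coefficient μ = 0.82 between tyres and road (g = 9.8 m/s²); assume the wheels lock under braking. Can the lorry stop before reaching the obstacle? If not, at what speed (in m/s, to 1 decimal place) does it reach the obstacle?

64 mph × 0.44704 = 28.6106 m/s.
a = μg = 0.82 × 9.8 = 8.036 m/s².
Reaction distance = 28.6106 × 0.73 = 20.886 m.
Braking distance needed to stop: v²/(2a) = 818.566 / 16.072 = 50.931 m, so total needed = 20.886 + 50.931 = 71.817 m > 29 m — it cannot stop.
Distance remaining when braking begins: 29 − 20.886 = 8.114 m.
v² = v₀² − 2a·d = 818.566 − 2 × 8.036 × 8.114 = 688.158 m²/s².
v = √688.158 = 26.233 m/s.

No — it strikes the obstacle at 26.2 m/s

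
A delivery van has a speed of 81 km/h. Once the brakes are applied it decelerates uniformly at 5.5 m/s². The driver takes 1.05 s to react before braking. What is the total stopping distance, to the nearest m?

81 km/h ÷ 3.6 = 22.5000 m/s.
Reaction distance = v·t_r = 22.5000 × 1.05 = 23.625 m.
Braking distance = v²/(2a) = 22.5000² / (2 × 5.500) = 506.250 / 11.000 = 46.023 m.
Total = 23.625 + 46.023 = 69.648 m.

Total stopping distance ≈ 70 m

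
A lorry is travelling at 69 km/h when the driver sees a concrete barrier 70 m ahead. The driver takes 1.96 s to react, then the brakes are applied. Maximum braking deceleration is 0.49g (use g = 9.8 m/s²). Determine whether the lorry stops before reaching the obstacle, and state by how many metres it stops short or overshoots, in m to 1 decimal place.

69 km/h ÷ 3.6 = 19.1667 m/s.
a = 0.49 × 9.8 = 4.802 m/s².
Reaction distance = 19.1667 × 1.96 = 37.567 m.
Braking distance = v²/(2a) = 367.362 / 9.604 = 38.251 m.
Total stopping distance = 37.567 + 38.251 = 75.818 m, vs 70 m available — it cannot stop in time and overshoots by 75.818 − 70 = 5.818 m.

No — it overshoots by 5.8 m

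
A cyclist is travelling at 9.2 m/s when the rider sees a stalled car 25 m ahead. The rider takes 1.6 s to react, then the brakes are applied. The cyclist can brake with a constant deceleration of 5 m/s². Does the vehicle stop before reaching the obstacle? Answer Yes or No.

Yes

Reaction distance = 9.2000 × 1.6 = 14.720 m.
Braking distance = v²/(2a) = 84.640 / 10.000 = 8.464 m.
Total stopping distance = 14.720 + 8.464 = 23.184 m, vs 25 m available — it stops with 25 − 23.184 = 1.816 m to spare.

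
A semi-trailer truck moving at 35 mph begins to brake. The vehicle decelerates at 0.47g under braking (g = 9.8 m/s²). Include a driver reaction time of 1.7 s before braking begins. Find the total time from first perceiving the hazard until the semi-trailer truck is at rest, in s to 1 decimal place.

Total time ≈ 5.1 s

35 mph × 0.44704 = 15.6464 m/s.
a = 0.47 × 9.8 = 4.606 m/s².
Braking time = v/a = 15.6464 / 4.606 = 3.397 s.
Total = 1.7 + 3.397 = 5.097 s.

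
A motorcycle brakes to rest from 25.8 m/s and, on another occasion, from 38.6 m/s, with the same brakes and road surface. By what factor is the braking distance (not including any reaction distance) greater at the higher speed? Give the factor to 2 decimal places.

Braking distance d = v²/(2a), so with a fixed, d ∝ v².
Factor = (38.6/25.8)² = 1.4961² = 2.2383.

Factor ≈ 2.24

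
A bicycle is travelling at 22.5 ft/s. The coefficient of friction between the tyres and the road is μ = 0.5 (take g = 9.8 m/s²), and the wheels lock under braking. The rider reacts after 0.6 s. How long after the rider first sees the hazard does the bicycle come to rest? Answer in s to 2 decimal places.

22.5 ft/s × 0.3048 = 6.8580 m/s.
a = μg = 0.5 × 9.8 = 4.900 m/s².
Braking time = v/a = 6.8580 / 4.900 = 1.400 s.
Total = 0.6 + 1.400 = 2.000 s.

Total time ≈ 2.00 s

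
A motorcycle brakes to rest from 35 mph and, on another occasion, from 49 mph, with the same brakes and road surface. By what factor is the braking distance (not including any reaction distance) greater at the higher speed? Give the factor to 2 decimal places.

Braking distance d = v²/(2a), so with a fixed, d ∝ v².
Factor = (49/35)² = 1.4000² = 1.9600.

Factor ≈ 1.96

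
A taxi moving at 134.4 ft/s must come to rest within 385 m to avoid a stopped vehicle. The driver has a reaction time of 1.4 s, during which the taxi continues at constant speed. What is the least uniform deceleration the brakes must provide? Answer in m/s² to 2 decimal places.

Required deceleration ≈ 2.56 m/s²

134.4 ft/s × 0.3048 = 40.9651 m/s.
Distance covered during reaction = 40.9651 × 1.4 = 57.351 m.
Distance available for braking: 385 − 57.351 = 327.649 m.
v² = 2a·d ⇒ a = v²/(2d) = 40.9651² / (2 × 327.649) = 1678.139 / 655.298 = 2.5609 m/s².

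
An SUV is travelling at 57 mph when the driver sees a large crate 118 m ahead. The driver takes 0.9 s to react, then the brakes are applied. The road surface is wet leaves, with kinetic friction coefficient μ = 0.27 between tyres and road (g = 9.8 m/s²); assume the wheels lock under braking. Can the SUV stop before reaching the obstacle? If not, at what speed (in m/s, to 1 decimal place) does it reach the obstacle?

57 mph × 0.44704 = 25.4813 m/s.
a = μg = 0.27 × 9.8 = 2.646 m/s².
Reaction distance = 25.4813 × 0.9 = 22.933 m.
Braking distance needed to stop: v²/(2a) = 649.297 / 5.292 = 122.694 m, so total needed = 22.933 + 122.694 = 145.627 m > 118 m — it cannot stop.
Distance remaining when braking begins: 118 − 22.933 = 95.067 m.
v² = v₀² − 2a·d = 649.297 − 2 × 2.646 × 95.067 = 146.202 m²/s².
v = √146.202 = 12.091 m/s.

No — it strikes the obstacle at 12.1 m/s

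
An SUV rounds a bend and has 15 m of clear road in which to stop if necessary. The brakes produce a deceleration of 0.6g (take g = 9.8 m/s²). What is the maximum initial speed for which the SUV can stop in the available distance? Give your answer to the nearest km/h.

Maximum speed ≈ 48 km/h

a = 0.6 × 9.8 = 5.880 m/s².
v²/(2a) = d ⇒ v = √(2 × 5.880 × 15) = √176.40 = 13.2816 m/s.
13.2816 m/s × 3.6 = 47.814 km/h.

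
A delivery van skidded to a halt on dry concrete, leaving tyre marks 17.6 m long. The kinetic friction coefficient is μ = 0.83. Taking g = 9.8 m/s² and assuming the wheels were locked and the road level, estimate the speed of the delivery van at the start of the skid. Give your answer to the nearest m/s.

Initial speed ≈ 17 m/s

Deceleration a = μg = 0.83 × 9.8 = 8.134 m/s².
v = √(2a·d) = √(2 × 8.134 × 17.6) = √286.317 = 16.9209 m/s.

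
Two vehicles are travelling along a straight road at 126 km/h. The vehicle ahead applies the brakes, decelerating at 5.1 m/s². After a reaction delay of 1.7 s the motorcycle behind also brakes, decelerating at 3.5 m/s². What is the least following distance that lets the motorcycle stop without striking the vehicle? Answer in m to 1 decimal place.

Minimum gap ≈ 114.4 m

126 km/h ÷ 3.6 = 35.0000 m/s.
Leader travels v²/(2a_L) = 1225.000 / 10.200 = 120.098 m before stopping.
Follower covers v·t_r = 35.0000 × 1.7 = 59.500 m while reacting, then v²/(2a_F) = 1225.000 / 7.000 = 175.000 m while braking, for a total of 59.500 + 175.000 = 234.500 m.
Since a_F ≤ a_L and the follower starts braking later, the follower is never slower than the leader, so the closest approach is when both have stopped.
Minimum gap = 234.500 − 120.098 = 114.402 m.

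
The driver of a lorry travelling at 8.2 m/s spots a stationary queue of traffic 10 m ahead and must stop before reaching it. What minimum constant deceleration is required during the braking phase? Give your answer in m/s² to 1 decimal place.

Required deceleration ≈ 3.4 m/s²

v² = 2a·d ⇒ a = v²/(2d) = 8.2000² / (2 × 10.000) = 67.240 / 20.000 = 3.3620 m/s².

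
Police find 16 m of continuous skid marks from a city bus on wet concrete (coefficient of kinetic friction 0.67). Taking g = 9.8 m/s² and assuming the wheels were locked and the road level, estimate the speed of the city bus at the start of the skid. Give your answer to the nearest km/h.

Deceleration a = μg = 0.67 × 9.8 = 6.566 m/s².
v = √(2a·d) = √(2 × 6.566 × 16) = √210.112 = 14.4952 m/s.
= 14.4952 × 3.6 = 52.183 km/h.

Initial speed ≈ 52 km/h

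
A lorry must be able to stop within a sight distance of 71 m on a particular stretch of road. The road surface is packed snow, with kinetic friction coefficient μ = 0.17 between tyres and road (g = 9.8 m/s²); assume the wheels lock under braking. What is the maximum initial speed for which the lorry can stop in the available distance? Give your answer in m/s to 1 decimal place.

a = μg = 0.17 × 9.8 = 1.666 m/s².
v²/(2a) = d ⇒ v = √(2 × 1.666 × 71) = √236.57 = 15.3808 m/s.

Maximum speed ≈ 15.4 m/s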